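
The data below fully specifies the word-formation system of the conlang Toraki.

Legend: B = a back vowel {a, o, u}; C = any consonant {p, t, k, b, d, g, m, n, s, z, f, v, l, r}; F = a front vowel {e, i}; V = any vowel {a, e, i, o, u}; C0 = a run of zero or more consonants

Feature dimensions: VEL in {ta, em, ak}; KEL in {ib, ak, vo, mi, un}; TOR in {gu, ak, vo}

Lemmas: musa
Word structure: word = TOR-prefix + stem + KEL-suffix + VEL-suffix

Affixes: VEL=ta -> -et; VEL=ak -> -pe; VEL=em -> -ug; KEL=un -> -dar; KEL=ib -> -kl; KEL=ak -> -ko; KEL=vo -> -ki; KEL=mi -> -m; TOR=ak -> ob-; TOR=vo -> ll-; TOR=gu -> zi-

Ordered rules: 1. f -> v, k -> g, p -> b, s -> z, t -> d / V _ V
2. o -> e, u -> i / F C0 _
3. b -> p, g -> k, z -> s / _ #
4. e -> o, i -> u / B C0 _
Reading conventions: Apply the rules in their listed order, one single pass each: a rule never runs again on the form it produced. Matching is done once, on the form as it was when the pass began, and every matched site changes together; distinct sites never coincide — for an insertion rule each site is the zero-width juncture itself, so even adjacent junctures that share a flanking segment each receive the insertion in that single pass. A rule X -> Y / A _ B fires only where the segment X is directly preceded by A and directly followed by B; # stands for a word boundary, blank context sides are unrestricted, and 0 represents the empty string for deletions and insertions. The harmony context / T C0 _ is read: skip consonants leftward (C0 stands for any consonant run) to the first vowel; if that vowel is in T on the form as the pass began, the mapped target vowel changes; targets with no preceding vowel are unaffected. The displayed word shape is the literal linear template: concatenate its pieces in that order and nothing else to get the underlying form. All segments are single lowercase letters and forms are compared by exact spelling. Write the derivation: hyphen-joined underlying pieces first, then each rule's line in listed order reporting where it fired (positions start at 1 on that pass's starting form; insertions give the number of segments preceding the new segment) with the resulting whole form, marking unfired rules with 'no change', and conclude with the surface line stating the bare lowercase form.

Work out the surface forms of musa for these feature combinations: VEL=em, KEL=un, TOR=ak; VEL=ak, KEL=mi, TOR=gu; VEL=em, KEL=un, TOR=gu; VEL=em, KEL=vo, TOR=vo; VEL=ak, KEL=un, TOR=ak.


cell VEL=em, KEL=un, TOR=ak:
underlying: ob-musa-dar-ug
1. f -> v, k -> g, p -> b, s -> z, t -> d / V _ V: fires at position(s) 5: obmuzadarug
2. o -> e, u -> i / F C0 _: no change
3. b -> p, g -> k, z -> s / _ #: fires at position(s) 11: obmuzadaruk
4. e -> o, i -> u / B C0 _: no change
surface: obmuzadaruk

cell VEL=ak, KEL=mi, TOR=gu:
underlying: zi-musa-m-pe
1. f -> v, k -> g, p -> b, s -> z, t -> d / V _ V: fires at position(s) 5: zimuzampe
2. o -> e, u -> i / F C0 _: fires at position(s) 4: zimizampe
3. b -> p, g -> k, z -> s / _ #: no change
4. e -> o, i -> u / B C0 _: fires at position(s) 9: zimizampo
surface: zimizampo

cell VEL=em, KEL=un, TOR=gu:
underlying: zi-musa-dar-ug
1. f -> v, k -> g, p -> b, s -> z, t -> d / V _ V: fires at position(s) 5: zimuzadarug
2. o -> e, u -> i / F C0 _: fires at position(s) 4: zimizadarug
3. b -> p, g -> k, z -> s / _ #: fires at position(s) 11: zimizadaruk
4. e -> o, i -> u / B C0 _: no change
surface: zimizadaruk

cell VEL=em, KEL=vo, TOR=vo:
underlying: ll-musa-ki-ug
1. f -> v, k -> g, p -> b, s -> z, t -> d / V _ V: fires at position(s) 5, 7: llmuzagiug
2. o -> e, u -> i / F C0 _: fires at position(s) 9: llmuzagiig
3. b -> p, g -> k, z -> s / _ #: fires at position(s) 10: llmuzagiik
4. e -> o, i -> u / B C0 _: fires at position(s) 8: llmuzaguik
surface: llmuzaguik

cell VEL=ak, KEL=un, TOR=ak:
underlying: ob-musa-dar-pe
1. f -> v, k -> g, p -> b, s -> z, t -> d / V _ V: fires at position(s) 5: obmuzadarpe
2. o -> e, u -> i / F C0 _: no change
3. b -> p, g -> k, z -> s / _ #: no change
4. e -> o, i -> u / B C0 _: fires at position(s) 11: obmuzadarpo
surface: obmuzadarpo


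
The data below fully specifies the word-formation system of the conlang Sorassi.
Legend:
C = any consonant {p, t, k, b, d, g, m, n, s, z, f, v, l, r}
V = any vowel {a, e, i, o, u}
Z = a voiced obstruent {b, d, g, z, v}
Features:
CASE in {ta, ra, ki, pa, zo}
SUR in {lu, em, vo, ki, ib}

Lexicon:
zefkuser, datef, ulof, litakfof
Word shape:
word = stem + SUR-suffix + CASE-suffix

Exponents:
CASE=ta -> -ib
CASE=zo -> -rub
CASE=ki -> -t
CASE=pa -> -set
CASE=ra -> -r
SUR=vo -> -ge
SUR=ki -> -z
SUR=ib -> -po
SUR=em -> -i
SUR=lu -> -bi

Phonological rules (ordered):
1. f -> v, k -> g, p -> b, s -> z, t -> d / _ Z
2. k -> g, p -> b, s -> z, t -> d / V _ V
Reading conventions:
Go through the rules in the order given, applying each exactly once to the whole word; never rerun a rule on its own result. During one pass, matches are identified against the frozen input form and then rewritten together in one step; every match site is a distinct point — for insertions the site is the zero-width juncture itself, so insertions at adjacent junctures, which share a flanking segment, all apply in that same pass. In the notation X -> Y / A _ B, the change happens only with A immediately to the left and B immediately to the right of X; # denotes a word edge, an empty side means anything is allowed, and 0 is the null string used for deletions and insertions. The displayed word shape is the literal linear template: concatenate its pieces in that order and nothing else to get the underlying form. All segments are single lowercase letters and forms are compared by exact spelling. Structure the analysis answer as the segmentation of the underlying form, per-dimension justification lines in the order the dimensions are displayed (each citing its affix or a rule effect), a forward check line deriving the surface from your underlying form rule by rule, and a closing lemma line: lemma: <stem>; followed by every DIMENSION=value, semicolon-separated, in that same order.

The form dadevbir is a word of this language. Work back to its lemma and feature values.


underlying: datef-bi-r
CASE=ra - signalled by the affix -r
SUR=lu - signalled by the affix -bi
check: datefbir -> datevbir -> dadevbir
lemma: datef; CASE=ra; SUR=lu


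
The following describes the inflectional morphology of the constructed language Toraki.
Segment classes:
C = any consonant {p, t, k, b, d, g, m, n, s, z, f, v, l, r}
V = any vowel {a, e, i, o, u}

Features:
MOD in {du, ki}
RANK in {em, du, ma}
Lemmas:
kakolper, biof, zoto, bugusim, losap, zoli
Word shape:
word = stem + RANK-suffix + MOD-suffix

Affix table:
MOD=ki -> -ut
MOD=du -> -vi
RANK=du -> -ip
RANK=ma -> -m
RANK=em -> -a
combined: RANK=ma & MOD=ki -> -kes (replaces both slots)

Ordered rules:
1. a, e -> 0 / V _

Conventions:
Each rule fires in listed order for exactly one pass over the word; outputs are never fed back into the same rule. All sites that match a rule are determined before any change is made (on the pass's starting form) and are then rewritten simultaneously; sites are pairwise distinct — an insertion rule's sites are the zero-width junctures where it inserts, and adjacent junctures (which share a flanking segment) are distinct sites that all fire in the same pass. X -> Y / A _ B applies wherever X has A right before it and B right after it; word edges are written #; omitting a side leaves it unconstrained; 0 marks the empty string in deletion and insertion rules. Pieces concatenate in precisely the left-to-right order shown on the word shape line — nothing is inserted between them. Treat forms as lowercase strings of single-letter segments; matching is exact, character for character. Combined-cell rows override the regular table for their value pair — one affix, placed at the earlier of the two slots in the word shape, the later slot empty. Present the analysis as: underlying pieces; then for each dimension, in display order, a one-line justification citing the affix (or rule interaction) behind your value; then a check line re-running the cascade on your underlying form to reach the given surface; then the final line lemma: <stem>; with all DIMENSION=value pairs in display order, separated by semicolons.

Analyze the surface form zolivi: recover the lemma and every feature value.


underlying: zoli-a-vi
MOD=du - signalled by the affix -vi
RANK=em - signalled by the affix -a
check: zoliavi -> zolivi
lemma: zoli; MOD=du; RANK=em


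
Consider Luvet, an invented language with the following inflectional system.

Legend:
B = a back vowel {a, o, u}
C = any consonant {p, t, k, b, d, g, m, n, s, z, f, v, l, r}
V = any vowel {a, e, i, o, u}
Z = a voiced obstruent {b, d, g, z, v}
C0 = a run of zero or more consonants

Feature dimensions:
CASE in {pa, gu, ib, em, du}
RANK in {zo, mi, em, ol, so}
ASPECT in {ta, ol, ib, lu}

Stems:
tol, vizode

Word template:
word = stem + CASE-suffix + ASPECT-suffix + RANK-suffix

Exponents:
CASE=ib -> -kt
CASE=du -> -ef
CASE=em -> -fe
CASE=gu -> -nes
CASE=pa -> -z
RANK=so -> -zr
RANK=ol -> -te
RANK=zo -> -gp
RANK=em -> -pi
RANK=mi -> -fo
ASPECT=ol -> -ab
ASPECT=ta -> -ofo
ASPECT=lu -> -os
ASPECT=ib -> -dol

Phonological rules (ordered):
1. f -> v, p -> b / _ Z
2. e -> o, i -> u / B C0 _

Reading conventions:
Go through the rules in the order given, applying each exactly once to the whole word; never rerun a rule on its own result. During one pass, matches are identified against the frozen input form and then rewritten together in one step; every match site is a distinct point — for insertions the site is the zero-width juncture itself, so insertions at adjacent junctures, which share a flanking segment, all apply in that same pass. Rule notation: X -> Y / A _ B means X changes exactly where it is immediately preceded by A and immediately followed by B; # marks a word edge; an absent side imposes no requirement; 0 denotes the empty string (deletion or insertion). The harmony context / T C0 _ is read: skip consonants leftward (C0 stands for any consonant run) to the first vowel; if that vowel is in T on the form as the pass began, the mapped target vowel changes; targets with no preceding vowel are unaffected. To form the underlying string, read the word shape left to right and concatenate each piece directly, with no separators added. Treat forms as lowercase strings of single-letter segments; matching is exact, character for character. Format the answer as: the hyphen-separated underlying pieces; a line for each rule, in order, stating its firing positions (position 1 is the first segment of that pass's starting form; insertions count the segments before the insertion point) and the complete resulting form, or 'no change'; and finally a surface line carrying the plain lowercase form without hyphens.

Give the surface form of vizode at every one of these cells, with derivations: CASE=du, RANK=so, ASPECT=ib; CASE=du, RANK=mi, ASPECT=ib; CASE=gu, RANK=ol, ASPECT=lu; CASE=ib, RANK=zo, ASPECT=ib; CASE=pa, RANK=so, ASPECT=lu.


cell CASE=du, RANK=so, ASPECT=ib:
underlying: vizode-ef-dol-zr
1. f -> v, p -> b / _ Z: fires at position(s) 8: vizodeevdolzr
2. e -> o, i -> u / B C0 _: fires at position(s) 6: vizodoevdolzr
surface: vizodoevdolzr

cell CASE=du, RANK=mi, ASPECT=ib:
underlying: vizode-ef-dol-fo
1. f -> v, p -> b / _ Z: fires at position(s) 8: vizodeevdolfo
2. e -> o, i -> u / B C0 _: fires at position(s) 6: vizodoevdolfo
surface: vizodoevdolfo

cell CASE=gu, RANK=ol, ASPECT=lu:
underlying: vizode-nes-os-te
1. f -> v, p -> b / _ Z: no change
2. e -> o, i -> u / B C0 _: fires at position(s) 6, 13: vizodonesosto
surface: vizodonesosto

cell CASE=ib, RANK=zo, ASPECT=ib:
underlying: vizode-kt-dol-gp
1. f -> v, p -> b / _ Z: no change
2. e -> o, i -> u / B C0 _: fires at position(s) 6: vizodoktdolgp
surface: vizodoktdolgp

cell CASE=pa, RANK=so, ASPECT=lu:
underlying: vizode-z-os-zr
1. f -> v, p -> b / _ Z: no change
2. e -> o, i -> u / B C0 _: fires at position(s) 6: vizodozoszr
surface: vizodozoszr


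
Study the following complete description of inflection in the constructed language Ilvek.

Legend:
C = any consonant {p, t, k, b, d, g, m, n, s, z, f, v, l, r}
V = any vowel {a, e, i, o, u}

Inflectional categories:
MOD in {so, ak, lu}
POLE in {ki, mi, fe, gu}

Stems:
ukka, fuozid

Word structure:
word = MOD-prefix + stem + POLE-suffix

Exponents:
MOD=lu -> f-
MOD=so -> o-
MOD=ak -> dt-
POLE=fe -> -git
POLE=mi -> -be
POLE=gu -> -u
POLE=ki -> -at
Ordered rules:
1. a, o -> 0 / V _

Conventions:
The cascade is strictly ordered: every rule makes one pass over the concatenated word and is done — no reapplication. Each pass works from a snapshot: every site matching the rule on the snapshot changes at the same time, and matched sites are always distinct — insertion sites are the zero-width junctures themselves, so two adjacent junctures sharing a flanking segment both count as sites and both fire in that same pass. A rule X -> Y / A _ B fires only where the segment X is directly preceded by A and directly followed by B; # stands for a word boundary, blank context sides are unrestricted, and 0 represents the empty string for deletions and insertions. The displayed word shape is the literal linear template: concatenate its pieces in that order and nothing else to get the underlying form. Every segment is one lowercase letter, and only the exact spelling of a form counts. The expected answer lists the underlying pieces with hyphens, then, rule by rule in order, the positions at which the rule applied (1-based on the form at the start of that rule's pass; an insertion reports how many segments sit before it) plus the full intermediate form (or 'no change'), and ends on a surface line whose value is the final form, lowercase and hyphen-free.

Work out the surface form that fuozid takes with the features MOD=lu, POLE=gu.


underlying: f-fuozid-u
1. a, o -> 0 / V _: fires at position(s) 4: ffuzidu
surface: ffuzidu


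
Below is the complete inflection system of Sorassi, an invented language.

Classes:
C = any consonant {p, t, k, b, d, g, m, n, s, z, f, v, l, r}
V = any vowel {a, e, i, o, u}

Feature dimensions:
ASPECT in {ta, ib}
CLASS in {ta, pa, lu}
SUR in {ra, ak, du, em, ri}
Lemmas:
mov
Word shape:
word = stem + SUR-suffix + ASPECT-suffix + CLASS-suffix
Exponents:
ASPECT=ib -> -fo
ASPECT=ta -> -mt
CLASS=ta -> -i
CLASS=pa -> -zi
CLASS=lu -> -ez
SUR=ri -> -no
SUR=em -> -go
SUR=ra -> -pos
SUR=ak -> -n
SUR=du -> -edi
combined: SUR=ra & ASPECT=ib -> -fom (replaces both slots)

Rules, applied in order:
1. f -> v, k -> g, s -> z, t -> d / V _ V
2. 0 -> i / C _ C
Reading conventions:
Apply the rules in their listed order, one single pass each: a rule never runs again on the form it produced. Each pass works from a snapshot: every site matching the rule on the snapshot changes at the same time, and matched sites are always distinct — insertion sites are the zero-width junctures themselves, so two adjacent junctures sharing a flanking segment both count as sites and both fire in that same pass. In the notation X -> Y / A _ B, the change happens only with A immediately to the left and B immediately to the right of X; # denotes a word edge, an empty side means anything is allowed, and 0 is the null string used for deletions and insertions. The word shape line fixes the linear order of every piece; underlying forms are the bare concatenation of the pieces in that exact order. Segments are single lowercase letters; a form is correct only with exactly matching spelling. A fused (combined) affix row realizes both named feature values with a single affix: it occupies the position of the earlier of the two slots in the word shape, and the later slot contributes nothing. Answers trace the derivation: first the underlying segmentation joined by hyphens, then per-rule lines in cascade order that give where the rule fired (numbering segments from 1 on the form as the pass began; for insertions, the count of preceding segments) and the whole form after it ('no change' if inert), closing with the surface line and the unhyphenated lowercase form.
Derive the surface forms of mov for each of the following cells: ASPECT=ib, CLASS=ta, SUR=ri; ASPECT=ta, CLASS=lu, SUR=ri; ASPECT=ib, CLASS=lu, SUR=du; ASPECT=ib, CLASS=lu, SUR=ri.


cell ASPECT=ib, CLASS=ta, SUR=ri:
underlying: mov-no-fo-i
1. f -> v, k -> g, s -> z, t -> d / V _ V: fires at position(s) 6: movnovoi
2. 0 -> i / C _ C: inserts after position(s) 3: movinovoi
surface: movinovoi

cell ASPECT=ta, CLASS=lu, SUR=ri:
underlying: mov-no-mt-ez
1. f -> v, k -> g, s -> z, t -> d / V _ V: no change
2. 0 -> i / C _ C: inserts after position(s) 3, 6: movinomitez
surface: movinomitez

cell ASPECT=ib, CLASS=lu, SUR=du:
underlying: mov-edi-fo-ez
1. f -> v, k -> g, s -> z, t -> d / V _ V: fires at position(s) 7: movedivoez
2. 0 -> i / C _ C: no change
surface: movedivoez

cell ASPECT=ib, CLASS=lu, SUR=ri:
underlying: mov-no-fo-ez
1. f -> v, k -> g, s -> z, t -> d / V _ V: fires at position(s) 6: movnovoez
2. 0 -> i / C _ C: inserts after position(s) 3: movinovoez
surface: movinovoez


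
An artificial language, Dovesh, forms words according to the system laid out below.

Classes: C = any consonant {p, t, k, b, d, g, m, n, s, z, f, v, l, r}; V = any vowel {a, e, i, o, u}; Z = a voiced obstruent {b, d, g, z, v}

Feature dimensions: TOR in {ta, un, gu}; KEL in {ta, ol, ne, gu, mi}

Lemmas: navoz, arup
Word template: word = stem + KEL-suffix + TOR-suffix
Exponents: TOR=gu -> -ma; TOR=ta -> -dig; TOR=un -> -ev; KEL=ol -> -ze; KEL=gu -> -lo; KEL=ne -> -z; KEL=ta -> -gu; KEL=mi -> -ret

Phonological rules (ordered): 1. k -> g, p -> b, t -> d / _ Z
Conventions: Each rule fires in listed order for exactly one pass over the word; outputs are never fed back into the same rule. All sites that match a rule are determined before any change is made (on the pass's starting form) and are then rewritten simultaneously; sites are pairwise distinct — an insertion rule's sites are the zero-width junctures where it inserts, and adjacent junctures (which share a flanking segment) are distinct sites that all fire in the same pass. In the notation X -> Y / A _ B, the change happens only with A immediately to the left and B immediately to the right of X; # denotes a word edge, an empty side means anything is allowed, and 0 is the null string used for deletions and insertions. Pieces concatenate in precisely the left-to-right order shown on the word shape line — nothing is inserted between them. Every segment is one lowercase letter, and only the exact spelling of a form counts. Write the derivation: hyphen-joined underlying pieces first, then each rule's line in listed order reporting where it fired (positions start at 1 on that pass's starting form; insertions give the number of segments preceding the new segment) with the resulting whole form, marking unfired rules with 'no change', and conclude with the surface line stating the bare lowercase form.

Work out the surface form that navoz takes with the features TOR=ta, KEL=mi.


underlying: navoz-ret-dig
1. k -> g, p -> b, t -> d / _ Z: fires at position(s) 8: navozreddig
surface: navozreddig


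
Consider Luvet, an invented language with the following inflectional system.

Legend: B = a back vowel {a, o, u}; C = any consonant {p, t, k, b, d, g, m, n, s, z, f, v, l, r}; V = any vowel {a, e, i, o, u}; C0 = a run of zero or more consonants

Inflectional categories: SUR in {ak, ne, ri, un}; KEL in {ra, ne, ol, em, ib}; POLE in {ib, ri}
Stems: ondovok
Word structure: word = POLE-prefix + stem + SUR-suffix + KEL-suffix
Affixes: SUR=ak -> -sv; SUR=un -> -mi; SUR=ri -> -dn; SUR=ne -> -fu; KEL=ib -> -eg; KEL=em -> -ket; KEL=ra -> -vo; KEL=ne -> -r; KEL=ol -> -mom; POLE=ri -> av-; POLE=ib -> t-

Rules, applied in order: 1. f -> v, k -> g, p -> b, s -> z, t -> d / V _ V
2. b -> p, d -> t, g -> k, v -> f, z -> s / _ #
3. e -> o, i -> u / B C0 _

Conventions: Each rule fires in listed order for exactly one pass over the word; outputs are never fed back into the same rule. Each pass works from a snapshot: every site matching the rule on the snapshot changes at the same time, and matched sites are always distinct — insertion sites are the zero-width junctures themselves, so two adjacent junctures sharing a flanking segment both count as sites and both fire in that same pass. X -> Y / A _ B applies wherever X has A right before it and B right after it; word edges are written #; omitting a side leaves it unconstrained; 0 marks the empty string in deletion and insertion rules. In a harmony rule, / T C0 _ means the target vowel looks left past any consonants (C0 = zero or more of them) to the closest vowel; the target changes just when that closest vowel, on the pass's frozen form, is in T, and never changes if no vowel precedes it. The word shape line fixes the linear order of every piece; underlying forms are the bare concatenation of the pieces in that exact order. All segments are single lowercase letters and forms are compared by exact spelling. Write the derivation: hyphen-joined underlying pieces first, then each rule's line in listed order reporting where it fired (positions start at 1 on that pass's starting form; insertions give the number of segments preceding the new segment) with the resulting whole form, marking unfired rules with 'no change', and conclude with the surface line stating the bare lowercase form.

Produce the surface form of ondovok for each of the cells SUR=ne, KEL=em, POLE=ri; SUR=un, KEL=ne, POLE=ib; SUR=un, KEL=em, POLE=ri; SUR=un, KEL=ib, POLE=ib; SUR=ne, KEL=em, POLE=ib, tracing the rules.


cell SUR=ne, KEL=em, POLE=ri:
underlying: av-ondovok-fu-ket
1. f -> v, k -> g, p -> b, s -> z, t -> d / V _ V: fires at position(s) 12: avondovokfuget
2. b -> p, d -> t, g -> k, v -> f, z -> s / _ #: no change
3. e -> o, i -> u / B C0 _: fires at position(s) 13: avondovokfugot
surface: avondovokfugot

cell SUR=un, KEL=ne, POLE=ib:
underlying: t-ondovok-mi-r
1. f -> v, k -> g, p -> b, s -> z, t -> d / V _ V: no change
2. b -> p, d -> t, g -> k, v -> f, z -> s / _ #: no change
3. e -> o, i -> u / B C0 _: fires at position(s) 10: tondovokmur
surface: tondovokmur

cell SUR=un, KEL=em, POLE=ri:
underlying: av-ondovok-mi-ket
1. f -> v, k -> g, p -> b, s -> z, t -> d / V _ V: fires at position(s) 12: avondovokmiget
2. b -> p, d -> t, g -> k, v -> f, z -> s / _ #: no change
3. e -> o, i -> u / B C0 _: fires at position(s) 11: avondovokmuget
surface: avondovokmuget

cell SUR=un, KEL=ib, POLE=ib:
underlying: t-ondovok-mi-eg
1. f -> v, k -> g, p -> b, s -> z, t -> d / V _ V: no change
2. b -> p, d -> t, g -> k, v -> f, z -> s / _ #: fires at position(s) 12: tondovokmiek
3. e -> o, i -> u / B C0 _: fires at position(s) 10: tondovokmuek
surface: tondovokmuek

cell SUR=ne, KEL=em, POLE=ib:
underlying: t-ondovok-fu-ket
1. f -> v, k -> g, p -> b, s -> z, t -> d / V _ V: fires at position(s) 11: tondovokfuget
2. b -> p, d -> t, g -> k, v -> f, z -> s / _ #: no change
3. e -> o, i -> u / B C0 _: fires at position(s) 12: tondovokfugot
surface: tondovokfugot


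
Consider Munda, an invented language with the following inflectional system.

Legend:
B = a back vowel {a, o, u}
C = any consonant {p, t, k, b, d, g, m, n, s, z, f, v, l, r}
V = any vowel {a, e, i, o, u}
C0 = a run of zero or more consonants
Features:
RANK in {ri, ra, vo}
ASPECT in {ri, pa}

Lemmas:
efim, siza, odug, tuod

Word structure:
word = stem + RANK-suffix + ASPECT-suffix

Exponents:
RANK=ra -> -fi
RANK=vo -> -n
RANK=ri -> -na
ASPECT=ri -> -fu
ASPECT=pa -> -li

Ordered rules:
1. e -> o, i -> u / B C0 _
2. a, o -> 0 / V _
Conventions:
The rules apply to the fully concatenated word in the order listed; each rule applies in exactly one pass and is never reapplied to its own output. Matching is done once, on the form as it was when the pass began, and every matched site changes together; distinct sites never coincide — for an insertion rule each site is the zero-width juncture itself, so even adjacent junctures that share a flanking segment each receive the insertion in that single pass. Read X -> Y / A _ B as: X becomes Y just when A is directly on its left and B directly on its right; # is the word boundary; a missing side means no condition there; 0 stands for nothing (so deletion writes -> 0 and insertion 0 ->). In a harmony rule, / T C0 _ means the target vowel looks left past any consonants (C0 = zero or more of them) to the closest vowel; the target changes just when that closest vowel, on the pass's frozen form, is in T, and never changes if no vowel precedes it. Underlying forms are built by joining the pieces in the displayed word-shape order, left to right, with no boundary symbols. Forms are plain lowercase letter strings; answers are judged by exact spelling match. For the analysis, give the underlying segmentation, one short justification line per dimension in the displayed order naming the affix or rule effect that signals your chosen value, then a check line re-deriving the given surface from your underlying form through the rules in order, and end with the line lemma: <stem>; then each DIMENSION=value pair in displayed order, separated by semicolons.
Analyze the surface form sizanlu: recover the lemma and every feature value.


underlying: siza-n-li
RANK=vo - signalled by the affix -n
ASPECT=pa - signalled by the affix -li
check: sizanli -> sizanlu -> sizanlu
lemma: siza; RANK=vo; ASPECT=pa


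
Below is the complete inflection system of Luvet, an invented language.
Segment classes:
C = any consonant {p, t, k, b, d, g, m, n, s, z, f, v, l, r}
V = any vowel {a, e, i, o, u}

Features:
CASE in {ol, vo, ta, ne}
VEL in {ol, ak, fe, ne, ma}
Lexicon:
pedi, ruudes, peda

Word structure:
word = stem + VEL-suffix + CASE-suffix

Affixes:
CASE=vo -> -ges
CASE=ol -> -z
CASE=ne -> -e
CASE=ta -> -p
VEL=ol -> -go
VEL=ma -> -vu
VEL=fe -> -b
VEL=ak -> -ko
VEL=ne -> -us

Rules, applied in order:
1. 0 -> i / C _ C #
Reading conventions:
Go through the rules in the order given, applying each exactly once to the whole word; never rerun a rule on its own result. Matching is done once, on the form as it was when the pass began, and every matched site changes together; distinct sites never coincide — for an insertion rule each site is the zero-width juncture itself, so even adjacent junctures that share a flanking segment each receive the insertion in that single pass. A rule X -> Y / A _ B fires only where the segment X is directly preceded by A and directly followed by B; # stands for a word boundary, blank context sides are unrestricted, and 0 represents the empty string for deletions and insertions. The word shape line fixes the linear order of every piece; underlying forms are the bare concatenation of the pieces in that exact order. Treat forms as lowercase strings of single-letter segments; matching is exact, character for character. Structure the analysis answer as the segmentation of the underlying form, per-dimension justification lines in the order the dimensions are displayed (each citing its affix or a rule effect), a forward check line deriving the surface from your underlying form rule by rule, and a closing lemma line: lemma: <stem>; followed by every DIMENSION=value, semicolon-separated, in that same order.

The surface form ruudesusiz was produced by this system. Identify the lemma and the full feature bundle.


underlying: ruudes-us-z
CASE=ol - signalled by the affix -z
VEL=ne - signalled by the affix -us
check: ruudesusz -> ruudesusiz
lemma: ruudes; CASE=ol; VEL=ne


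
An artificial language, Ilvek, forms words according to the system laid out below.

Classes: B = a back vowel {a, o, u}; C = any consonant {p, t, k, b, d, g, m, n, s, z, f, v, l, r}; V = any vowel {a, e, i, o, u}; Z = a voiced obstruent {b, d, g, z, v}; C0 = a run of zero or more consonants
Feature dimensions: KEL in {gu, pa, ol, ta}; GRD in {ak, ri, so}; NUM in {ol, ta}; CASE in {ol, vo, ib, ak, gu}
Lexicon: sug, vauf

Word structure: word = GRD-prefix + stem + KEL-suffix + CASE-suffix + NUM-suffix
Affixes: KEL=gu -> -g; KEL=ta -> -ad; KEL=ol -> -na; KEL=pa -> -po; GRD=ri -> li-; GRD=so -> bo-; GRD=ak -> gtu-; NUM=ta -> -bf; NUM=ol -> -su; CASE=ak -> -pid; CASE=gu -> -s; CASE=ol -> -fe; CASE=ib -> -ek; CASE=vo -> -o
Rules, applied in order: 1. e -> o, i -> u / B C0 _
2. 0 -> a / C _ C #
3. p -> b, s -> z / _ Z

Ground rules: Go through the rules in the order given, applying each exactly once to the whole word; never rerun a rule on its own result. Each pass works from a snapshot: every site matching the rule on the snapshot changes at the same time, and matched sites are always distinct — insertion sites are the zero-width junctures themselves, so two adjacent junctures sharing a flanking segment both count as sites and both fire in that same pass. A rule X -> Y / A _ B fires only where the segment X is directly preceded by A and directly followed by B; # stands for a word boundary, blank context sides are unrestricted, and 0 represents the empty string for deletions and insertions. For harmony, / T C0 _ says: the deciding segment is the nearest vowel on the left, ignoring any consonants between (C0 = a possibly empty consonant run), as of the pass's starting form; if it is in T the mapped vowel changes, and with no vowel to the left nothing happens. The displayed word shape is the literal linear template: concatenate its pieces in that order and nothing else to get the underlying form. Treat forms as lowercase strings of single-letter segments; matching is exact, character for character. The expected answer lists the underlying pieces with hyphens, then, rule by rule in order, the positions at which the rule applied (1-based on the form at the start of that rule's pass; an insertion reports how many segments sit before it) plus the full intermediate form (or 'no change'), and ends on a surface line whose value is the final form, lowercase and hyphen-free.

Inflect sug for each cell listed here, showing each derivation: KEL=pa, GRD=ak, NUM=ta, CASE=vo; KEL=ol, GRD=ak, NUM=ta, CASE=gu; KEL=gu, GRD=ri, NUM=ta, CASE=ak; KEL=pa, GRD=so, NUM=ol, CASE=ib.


cell KEL=pa, GRD=ak, NUM=ta, CASE=vo:
underlying: gtu-sug-po-o-bf
1. e -> o, i -> u / B C0 _: no change
2. 0 -> a / C _ C #: inserts after position(s) 10: gtusugpoobaf
3. p -> b, s -> z / _ Z: no change
surface: gtusugpoobaf

cell KEL=ol, GRD=ak, NUM=ta, CASE=gu:
underlying: gtu-sug-na-s-bf
1. e -> o, i -> u / B C0 _: no change
2. 0 -> a / C _ C #: inserts after position(s) 10: gtusugnasbaf
3. p -> b, s -> z / _ Z: fires at position(s) 9: gtusugnazbaf
surface: gtusugnazbaf

cell KEL=gu, GRD=ri, NUM=ta, CASE=ak:
underlying: li-sug-g-pid-bf
1. e -> o, i -> u / B C0 _: fires at position(s) 8: lisuggpudbf
2. 0 -> a / C _ C #: inserts after position(s) 10: lisuggpudbaf
3. p -> b, s -> z / _ Z: no change
surface: lisuggpudbaf

cell KEL=pa, GRD=so, NUM=ol, CASE=ib:
underlying: bo-sug-po-ek-su
1. e -> o, i -> u / B C0 _: fires at position(s) 8: bosugpooksu
2. 0 -> a / C _ C #: no change
3. p -> b, s -> z / _ Z: no change
surface: bosugpooksu


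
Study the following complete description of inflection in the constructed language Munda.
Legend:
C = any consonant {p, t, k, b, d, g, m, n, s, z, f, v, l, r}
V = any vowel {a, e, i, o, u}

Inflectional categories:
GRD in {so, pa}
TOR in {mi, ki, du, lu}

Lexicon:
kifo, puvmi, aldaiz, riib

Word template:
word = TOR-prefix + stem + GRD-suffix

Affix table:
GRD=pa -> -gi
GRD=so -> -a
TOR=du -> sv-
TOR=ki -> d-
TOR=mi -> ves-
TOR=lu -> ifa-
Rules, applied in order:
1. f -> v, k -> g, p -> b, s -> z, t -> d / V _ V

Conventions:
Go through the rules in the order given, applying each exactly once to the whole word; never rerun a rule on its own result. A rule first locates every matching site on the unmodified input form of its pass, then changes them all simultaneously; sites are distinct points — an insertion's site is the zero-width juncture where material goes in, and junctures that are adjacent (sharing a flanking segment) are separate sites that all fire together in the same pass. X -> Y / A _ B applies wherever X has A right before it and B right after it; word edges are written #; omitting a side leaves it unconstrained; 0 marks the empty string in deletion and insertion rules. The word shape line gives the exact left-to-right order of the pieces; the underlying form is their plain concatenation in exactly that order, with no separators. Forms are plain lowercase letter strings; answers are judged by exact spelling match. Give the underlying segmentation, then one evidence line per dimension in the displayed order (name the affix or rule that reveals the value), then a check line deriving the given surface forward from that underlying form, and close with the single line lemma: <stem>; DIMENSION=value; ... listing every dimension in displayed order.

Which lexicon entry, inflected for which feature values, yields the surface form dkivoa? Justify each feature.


underlying: d-kifo-a
GRD=so - signalled by the affix -a
TOR=ki - signalled by the affix d-
check: dkifoa -> dkivoa
lemma: kifo; GRD=so; TOR=ki


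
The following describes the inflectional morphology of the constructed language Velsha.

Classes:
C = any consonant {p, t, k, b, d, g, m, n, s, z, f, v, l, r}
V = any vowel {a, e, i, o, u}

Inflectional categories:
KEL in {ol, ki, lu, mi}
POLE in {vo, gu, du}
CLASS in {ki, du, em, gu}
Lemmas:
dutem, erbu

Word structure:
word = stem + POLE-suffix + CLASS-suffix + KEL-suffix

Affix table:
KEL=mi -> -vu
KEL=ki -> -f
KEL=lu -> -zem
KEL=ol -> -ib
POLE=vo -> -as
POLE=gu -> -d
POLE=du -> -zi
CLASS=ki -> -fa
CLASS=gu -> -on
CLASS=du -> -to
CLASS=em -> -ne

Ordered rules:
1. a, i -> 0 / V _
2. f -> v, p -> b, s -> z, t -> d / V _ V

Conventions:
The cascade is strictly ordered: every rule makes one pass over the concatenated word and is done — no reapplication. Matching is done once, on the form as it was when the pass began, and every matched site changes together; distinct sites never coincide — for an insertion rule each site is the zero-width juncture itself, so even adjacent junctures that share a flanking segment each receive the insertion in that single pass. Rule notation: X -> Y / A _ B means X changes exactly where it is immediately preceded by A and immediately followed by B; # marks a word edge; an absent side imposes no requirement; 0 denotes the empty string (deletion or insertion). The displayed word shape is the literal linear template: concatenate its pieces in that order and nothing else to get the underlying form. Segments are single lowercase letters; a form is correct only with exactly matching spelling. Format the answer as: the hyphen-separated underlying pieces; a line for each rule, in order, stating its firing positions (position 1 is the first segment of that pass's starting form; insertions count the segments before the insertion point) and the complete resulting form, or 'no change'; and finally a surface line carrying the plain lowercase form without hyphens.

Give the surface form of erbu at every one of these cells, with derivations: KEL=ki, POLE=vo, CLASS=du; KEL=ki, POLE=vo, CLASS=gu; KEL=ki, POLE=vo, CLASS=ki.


cell KEL=ki, POLE=vo, CLASS=du:
underlying: erbu-as-to-f
1. a, i -> 0 / V _: fires at position(s) 5: erbustof
2. f -> v, p -> b, s -> z, t -> d / V _ V: no change
surface: erbustof

cell KEL=ki, POLE=vo, CLASS=gu:
underlying: erbu-as-on-f
1. a, i -> 0 / V _: fires at position(s) 5: erbusonf
2. f -> v, p -> b, s -> z, t -> d / V _ V: fires at position(s) 5: erbuzonf
surface: erbuzonf

cell KEL=ki, POLE=vo, CLASS=ki:
underlying: erbu-as-fa-f
1. a, i -> 0 / V _: fires at position(s) 5: erbusfaf
2. f -> v, p -> b, s -> z, t -> d / V _ V: no change
surface: erbusfaf


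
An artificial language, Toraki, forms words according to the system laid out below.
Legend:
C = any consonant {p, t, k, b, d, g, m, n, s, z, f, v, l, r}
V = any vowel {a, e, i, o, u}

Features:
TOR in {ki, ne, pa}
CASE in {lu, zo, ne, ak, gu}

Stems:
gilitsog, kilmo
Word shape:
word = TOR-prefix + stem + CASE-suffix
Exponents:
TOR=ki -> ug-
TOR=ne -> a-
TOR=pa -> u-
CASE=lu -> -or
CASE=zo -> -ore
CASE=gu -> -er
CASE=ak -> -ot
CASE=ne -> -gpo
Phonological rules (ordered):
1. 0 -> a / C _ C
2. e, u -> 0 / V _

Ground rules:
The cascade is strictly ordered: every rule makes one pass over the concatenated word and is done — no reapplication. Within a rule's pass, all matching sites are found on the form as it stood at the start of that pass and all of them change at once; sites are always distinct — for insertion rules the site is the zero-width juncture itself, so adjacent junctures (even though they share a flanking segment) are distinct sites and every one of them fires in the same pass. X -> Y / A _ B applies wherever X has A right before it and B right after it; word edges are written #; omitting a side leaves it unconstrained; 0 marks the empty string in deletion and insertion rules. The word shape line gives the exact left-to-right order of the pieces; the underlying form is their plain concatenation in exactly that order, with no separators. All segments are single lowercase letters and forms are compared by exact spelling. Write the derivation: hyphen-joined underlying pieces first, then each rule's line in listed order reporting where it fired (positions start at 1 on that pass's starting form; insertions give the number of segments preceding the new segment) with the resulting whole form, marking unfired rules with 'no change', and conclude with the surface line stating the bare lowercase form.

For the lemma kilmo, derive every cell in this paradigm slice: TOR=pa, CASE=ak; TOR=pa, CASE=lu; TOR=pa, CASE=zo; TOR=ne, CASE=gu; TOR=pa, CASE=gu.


cell TOR=pa, CASE=ak:
underlying: u-kilmo-ot
1. 0 -> a / C _ C: inserts after position(s) 4: ukilamoot
2. e, u -> 0 / V _: no change
surface: ukilamoot

cell TOR=pa, CASE=lu:
underlying: u-kilmo-or
1. 0 -> a / C _ C: inserts after position(s) 4: ukilamoor
2. e, u -> 0 / V _: no change
surface: ukilamoor

cell TOR=pa, CASE=zo:
underlying: u-kilmo-ore
1. 0 -> a / C _ C: inserts after position(s) 4: ukilamoore
2. e, u -> 0 / V _: no change
surface: ukilamoore

cell TOR=ne, CASE=gu:
underlying: a-kilmo-er
1. 0 -> a / C _ C: inserts after position(s) 4: akilamoer
2. e, u -> 0 / V _: fires at position(s) 8: akilamor
surface: akilamor

cell TOR=pa, CASE=gu:
underlying: u-kilmo-er
1. 0 -> a / C _ C: inserts after position(s) 4: ukilamoer
2. e, u -> 0 / V _: fires at position(s) 8: ukilamor
surface: ukilamor


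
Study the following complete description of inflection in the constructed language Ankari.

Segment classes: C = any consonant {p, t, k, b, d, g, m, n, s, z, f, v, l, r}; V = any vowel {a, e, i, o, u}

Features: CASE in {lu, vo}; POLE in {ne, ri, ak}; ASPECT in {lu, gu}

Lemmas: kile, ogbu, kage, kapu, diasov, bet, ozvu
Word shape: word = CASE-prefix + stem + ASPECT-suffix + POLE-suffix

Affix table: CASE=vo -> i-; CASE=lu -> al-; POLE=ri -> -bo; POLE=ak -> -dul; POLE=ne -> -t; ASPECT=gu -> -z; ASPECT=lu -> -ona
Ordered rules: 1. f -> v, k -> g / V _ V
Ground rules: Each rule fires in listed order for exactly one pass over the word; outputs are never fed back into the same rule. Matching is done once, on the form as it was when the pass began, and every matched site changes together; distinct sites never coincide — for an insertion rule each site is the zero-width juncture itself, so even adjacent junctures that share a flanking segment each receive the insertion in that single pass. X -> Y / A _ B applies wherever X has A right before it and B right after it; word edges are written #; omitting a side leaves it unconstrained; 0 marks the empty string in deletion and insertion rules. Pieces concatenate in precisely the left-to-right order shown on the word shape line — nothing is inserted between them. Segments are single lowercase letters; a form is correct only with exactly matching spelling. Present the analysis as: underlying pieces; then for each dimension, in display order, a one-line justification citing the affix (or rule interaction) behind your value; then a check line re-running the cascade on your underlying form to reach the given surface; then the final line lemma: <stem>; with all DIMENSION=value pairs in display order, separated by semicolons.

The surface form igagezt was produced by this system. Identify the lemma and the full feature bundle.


underlying: i-kage-z-t
CASE=vo - signalled by the affix i-
POLE=ne - signalled by the affix -t
ASPECT=gu - signalled by the affix -z
check: ikagezt -> igagezt
lemma: kage; CASE=vo; POLE=ne; ASPECT=gu
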